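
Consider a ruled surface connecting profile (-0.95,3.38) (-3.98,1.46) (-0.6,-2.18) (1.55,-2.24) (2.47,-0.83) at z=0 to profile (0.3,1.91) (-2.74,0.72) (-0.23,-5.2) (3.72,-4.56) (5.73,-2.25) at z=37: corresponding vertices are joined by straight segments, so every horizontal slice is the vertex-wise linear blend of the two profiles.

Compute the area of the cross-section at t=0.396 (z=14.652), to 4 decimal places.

Area at t=0.396: 24.7595

Cross-section at t=0.396: each vertex is (1-t)·p0[i] + t·p1[i].
  v1: (1-0.396)·(-0.95,3.38) + 0.396·(0.3,1.91) = (-0.4550,2.7979)
  v2: (1-0.396)·(-3.98,1.46) + 0.396·(-2.74,0.72) = (-3.4890,1.1670)
  v3: (1-0.396)·(-0.6,-2.18) + 0.396·(-0.23,-5.2) = (-0.4535,-3.3759)
  v4: (1-0.396)·(1.55,-2.24) + 0.396·(3.72,-4.56) = (2.4093,-3.1587)
  v5: (1-0.396)·(2.47,-0.83) + 0.396·(5.73,-2.25) = (3.7610,-1.3923)
Shoelace sum Σ(x_i·y_{i+1} − x_{i+1}·y_i):
  i=1: -0.4550·1.1670 − -3.4890·2.7979 = +9.2307 (running +9.2307)
  i=2: -3.4890·-3.3759 − -0.4535·1.1670 = +12.3076 (running +21.5384)
  i=3: -0.4535·-3.1587 − 2.4093·-3.3759 = +9.5661 (running +31.1045)
  i=4: 2.4093·-1.3923 − 3.7610·-3.1587 = +8.5253 (running +39.6297)
  i=5: 3.7610·2.7979 − -0.4550·-1.3923 = +9.8892 (running +49.5189)
Area = |Σ|/2 = |49.5189|/2 = 24.7595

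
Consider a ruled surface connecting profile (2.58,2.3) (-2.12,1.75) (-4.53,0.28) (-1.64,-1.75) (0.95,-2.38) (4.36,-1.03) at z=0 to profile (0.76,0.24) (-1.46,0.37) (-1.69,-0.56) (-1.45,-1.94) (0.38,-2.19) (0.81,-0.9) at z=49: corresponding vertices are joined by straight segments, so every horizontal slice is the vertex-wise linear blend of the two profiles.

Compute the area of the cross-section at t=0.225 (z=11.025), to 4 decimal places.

Cross-section at t=0.225: each vertex is (1-t)·p0[i] + t·p1[i].
  v1: (1-0.225)·(2.58,2.3) + 0.225·(0.76,0.24) = (2.1705,1.8365)
  v2: (1-0.225)·(-2.12,1.75) + 0.225·(-1.46,0.37) = (-1.9715,1.4395)
  v3: (1-0.225)·(-4.53,0.28) + 0.225·(-1.69,-0.56) = (-3.8910,0.0910)
  v4: (1-0.225)·(-1.64,-1.75) + 0.225·(-1.45,-1.94) = (-1.5972,-1.7927)
  v5: (1-0.225)·(0.95,-2.38) + 0.225·(0.38,-2.19) = (0.8217,-2.3373)
  v6: (1-0.225)·(4.36,-1.03) + 0.225·(0.81,-0.9) = (3.5613,-1.0008)
Shoelace sum Σ(x_i·y_{i+1} − x_{i+1}·y_i):
  i=1: 2.1705·1.4395 − -1.9715·1.8365 = +6.7451 (running +6.7451)
  i=2: -1.9715·0.0910 − -3.8910·1.4395 = +5.4217 (running +12.1668)
  i=3: -3.8910·-1.7927 − -1.5972·0.0910 = +7.1209 (running +19.2877)
  i=4: -1.5972·-2.3373 − 0.8217·-1.7927 = +5.2064 (running +24.4941)
  i=5: 0.8217·-1.0008 − 3.5613·-2.3373 = +7.5012 (running +31.9953)
  i=6: 3.5613·1.8365 − 2.1705·-1.0008 = +8.7124 (running +40.7076)
Area = |Σ|/2 = |40.7076|/2 = 20.3538

Area at t=0.225: 20.3538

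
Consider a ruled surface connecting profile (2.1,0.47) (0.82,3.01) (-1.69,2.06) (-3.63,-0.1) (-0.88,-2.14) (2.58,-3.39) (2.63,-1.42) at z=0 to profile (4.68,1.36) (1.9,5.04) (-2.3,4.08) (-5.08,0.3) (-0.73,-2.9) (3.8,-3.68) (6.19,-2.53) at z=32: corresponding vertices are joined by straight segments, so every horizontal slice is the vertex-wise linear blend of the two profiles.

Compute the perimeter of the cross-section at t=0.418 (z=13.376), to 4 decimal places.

Perimeter at t=0.418: 23.6756

Cross-section at t=0.418: each vertex is (1-t)·p0[i] + t·p1[i].
  v1: (1-0.418)·(2.1,0.47) + 0.418·(4.68,1.36) = (3.1784,0.8420)
  v2: (1-0.418)·(0.82,3.01) + 0.418·(1.9,5.04) = (1.2714,3.8585)
  v3: (1-0.418)·(-1.69,2.06) + 0.418·(-2.3,4.08) = (-1.9450,2.9044)
  v4: (1-0.418)·(-3.63,-0.1) + 0.418·(-5.08,0.3) = (-4.2361,0.0672)
  v5: (1-0.418)·(-0.88,-2.14) + 0.418·(-0.73,-2.9) = (-0.8173,-2.4577)
  v6: (1-0.418)·(2.58,-3.39) + 0.418·(3.8,-3.68) = (3.0900,-3.5112)
  v7: (1-0.418)·(2.63,-1.42) + 0.418·(6.19,-2.53) = (4.1181,-1.8840)
Perimeter = Σ |v_{i+1} − v_i|:
  edge 1→2: √(-1.9070² + 3.0165²) = 3.5688 (running 3.5688)
  edge 2→3: √(-3.2164² + -0.9542²) = 3.3550 (running 6.9237)
  edge 3→4: √(-2.2911² + -2.8372²) = 3.6467 (running 10.5705)
  edge 4→5: √(3.4188² + -2.5249²) = 4.2501 (running 14.8206)
  edge 5→6: √(3.9073² + -1.0535²) = 4.0468 (running 18.8674)
  edge 6→7: √(1.0281² + 1.6272²) = 1.9248 (running 20.7922)
  edge 7→1: √(-0.9396² + 2.7260²) = 2.8834 (running 23.6756)
Perimeter = 23.6756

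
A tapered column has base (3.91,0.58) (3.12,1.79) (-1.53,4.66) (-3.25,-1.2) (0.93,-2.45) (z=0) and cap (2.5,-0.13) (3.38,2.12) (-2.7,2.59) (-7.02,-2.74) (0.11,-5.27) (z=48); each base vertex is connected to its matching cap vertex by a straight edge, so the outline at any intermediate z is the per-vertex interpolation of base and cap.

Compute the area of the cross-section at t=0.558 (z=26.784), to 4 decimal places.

Area at t=0.558: 39.8726

Cross-section at t=0.558: each vertex is (1-t)·p0[i] + t·p1[i].
  v1: (1-0.558)·(3.91,0.58) + 0.558·(2.5,-0.13) = (3.1232,0.1838)
  v2: (1-0.558)·(3.12,1.79) + 0.558·(3.38,2.12) = (3.2651,1.9741)
  v3: (1-0.558)·(-1.53,4.66) + 0.558·(-2.7,2.59) = (-2.1829,3.5049)
  v4: (1-0.558)·(-3.25,-1.2) + 0.558·(-7.02,-2.74) = (-5.3537,-2.0593)
  v5: (1-0.558)·(0.93,-2.45) + 0.558·(0.11,-5.27) = (0.4724,-4.0236)
Shoelace sum Σ(x_i·y_{i+1} − x_{i+1}·y_i):
  i=1: 3.1232·1.9741 − 3.2651·0.1838 = +5.5655 (running +5.5655)
  i=2: 3.2651·3.5049 − -2.1829·1.9741 = +15.7532 (running +21.3187)
  i=3: -2.1829·-2.0593 − -5.3537·3.5049 = +23.2595 (running +44.5781)
  i=4: -5.3537·-4.0236 − 0.4724·-2.0593 = +22.5137 (running +67.0918)
  i=5: 0.4724·0.1838 − 3.1232·-4.0236 = +12.6533 (running +79.7451)
Area = |Σ|/2 = |79.7451|/2 = 39.8726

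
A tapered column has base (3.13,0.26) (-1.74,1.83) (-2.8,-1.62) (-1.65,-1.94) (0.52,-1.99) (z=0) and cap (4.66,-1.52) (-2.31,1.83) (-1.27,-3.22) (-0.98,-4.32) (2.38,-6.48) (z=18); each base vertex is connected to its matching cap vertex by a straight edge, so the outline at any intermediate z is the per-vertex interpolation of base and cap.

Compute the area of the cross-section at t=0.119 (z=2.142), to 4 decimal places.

Area at t=0.119: 15.5989

Cross-section at t=0.119: each vertex is (1-t)·p0[i] + t·p1[i].
  v1: (1-0.119)·(3.13,0.26) + 0.119·(4.66,-1.52) = (3.3121,0.0482)
  v2: (1-0.119)·(-1.74,1.83) + 0.119·(-2.31,1.83) = (-1.8078,1.8300)
  v3: (1-0.119)·(-2.8,-1.62) + 0.119·(-1.27,-3.22) = (-2.6179,-1.8104)
  v4: (1-0.119)·(-1.65,-1.94) + 0.119·(-0.98,-4.32) = (-1.5703,-2.2232)
  v5: (1-0.119)·(0.52,-1.99) + 0.119·(2.38,-6.48) = (0.7413,-2.5243)
Shoelace sum Σ(x_i·y_{i+1} − x_{i+1}·y_i):
  i=1: 3.3121·1.8300 − -1.8078·0.0482 = +6.1482 (running +6.1482)
  i=2: -1.8078·-1.8104 − -2.6179·1.8300 = +8.0637 (running +14.2119)
  i=3: -2.6179·-2.2232 − -1.5703·-1.8104 = +2.9774 (running +17.1893)
  i=4: -1.5703·-2.5243 − 0.7413·-2.2232 = +5.6120 (running +22.8013)
  i=5: 0.7413·0.0482 − 3.3121·-2.5243 = +8.3964 (running +31.1977)
Area = |Σ|/2 = |31.1977|/2 = 15.5989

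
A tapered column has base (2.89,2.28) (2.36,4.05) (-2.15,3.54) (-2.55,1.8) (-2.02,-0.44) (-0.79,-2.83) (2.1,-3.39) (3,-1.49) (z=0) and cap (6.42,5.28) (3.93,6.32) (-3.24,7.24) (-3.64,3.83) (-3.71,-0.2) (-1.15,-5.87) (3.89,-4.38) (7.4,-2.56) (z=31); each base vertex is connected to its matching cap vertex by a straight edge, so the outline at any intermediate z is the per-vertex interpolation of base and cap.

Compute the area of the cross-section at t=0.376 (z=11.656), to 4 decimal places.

Cross-section at t=0.376: each vertex is (1-t)·p0[i] + t·p1[i].
  v1: (1-0.376)·(2.89,2.28) + 0.376·(6.42,5.28) = (4.2173,3.4080)
  v2: (1-0.376)·(2.36,4.05) + 0.376·(3.93,6.32) = (2.9503,4.9035)
  v3: (1-0.376)·(-2.15,3.54) + 0.376·(-3.24,7.24) = (-2.5598,4.9312)
  v4: (1-0.376)·(-2.55,1.8) + 0.376·(-3.64,3.83) = (-2.9598,2.5633)
  v5: (1-0.376)·(-2.02,-0.44) + 0.376·(-3.71,-0.2) = (-2.6554,-0.3498)
  v6: (1-0.376)·(-0.79,-2.83) + 0.376·(-1.15,-5.87) = (-0.9254,-3.9730)
  v7: (1-0.376)·(2.1,-3.39) + 0.376·(3.89,-4.38) = (2.7730,-3.7622)
  v8: (1-0.376)·(3,-1.49) + 0.376·(7.4,-2.56) = (4.6544,-1.8923)
Shoelace sum Σ(x_i·y_{i+1} − x_{i+1}·y_i):
  i=1: 4.2173·4.9035 − 2.9503·3.4080 = +10.6248 (running +10.6248)
  i=2: 2.9503·4.9312 − -2.5598·4.9035 = +27.1008 (running +37.7257)
  i=3: -2.5598·2.5633 − -2.9598·4.9312 = +8.0340 (running +45.7596)
  i=4: -2.9598·-0.3498 − -2.6554·2.5633 = +7.8419 (running +53.6015)
  i=5: -2.6554·-3.9730 − -0.9254·-0.3498 = +10.2265 (running +63.8280)
  i=6: -0.9254·-3.7622 − 2.7730·-3.9730 = +14.4988 (running +78.3269)
  i=7: 2.7730·-1.8923 − 4.6544·-3.7622 = +12.2635 (running +90.5903)
  i=8: 4.6544·3.4080 − 4.2173·-1.8923 = +23.8426 (running +114.4330)
Area = |Σ|/2 = |114.4330|/2 = 57.2165

Area at t=0.376: 57.2165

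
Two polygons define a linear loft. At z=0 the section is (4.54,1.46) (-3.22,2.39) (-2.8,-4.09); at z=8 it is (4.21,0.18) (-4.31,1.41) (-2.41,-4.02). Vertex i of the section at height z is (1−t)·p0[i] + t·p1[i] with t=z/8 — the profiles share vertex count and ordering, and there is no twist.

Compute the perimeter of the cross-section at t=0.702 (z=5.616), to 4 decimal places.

Cross-section at t=0.702: each vertex is (1-t)·p0[i] + t·p1[i].
  v1: (1-0.702)·(4.54,1.46) + 0.702·(4.21,0.18) = (4.3083,0.5614)
  v2: (1-0.702)·(-3.22,2.39) + 0.702·(-4.31,1.41) = (-3.9852,1.7020)
  v3: (1-0.702)·(-2.8,-4.09) + 0.702·(-2.41,-4.02) = (-2.5262,-4.0409)
Perimeter = Σ |v_{i+1} − v_i|:
  edge 1→2: √(-8.2935² + 1.1406²) = 8.3716 (running 8.3716)
  edge 2→3: √(1.4590² + -5.7429²) = 5.9253 (running 14.2969)
  edge 3→1: √(6.8346² + 4.6023²) = 8.2397 (running 22.5366)
Perimeter = 22.5366

Perimeter at t=0.702: 22.5366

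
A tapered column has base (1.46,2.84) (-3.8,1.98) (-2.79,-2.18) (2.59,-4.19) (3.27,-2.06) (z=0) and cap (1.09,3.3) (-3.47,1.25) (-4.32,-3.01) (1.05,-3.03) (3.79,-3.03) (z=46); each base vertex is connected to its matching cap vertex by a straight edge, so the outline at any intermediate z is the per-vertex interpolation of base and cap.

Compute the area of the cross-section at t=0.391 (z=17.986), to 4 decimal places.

Area at t=0.391: 33.8576

Cross-section at t=0.391: each vertex is (1-t)·p0[i] + t·p1[i].
  v1: (1-0.391)·(1.46,2.84) + 0.391·(1.09,3.3) = (1.3153,3.0199)
  v2: (1-0.391)·(-3.8,1.98) + 0.391·(-3.47,1.25) = (-3.6710,1.6946)
  v3: (1-0.391)·(-2.79,-2.18) + 0.391·(-4.32,-3.01) = (-3.3882,-2.5045)
  v4: (1-0.391)·(2.59,-4.19) + 0.391·(1.05,-3.03) = (1.9879,-3.7364)
  v5: (1-0.391)·(3.27,-2.06) + 0.391·(3.79,-3.03) = (3.4733,-2.4393)
Shoelace sum Σ(x_i·y_{i+1} − x_{i+1}·y_i):
  i=1: 1.3153·1.6946 − -3.6710·3.0199 = +13.3147 (running +13.3147)
  i=2: -3.6710·-2.5045 − -3.3882·1.6946 = +14.9356 (running +28.2504)
  i=3: -3.3882·-3.7364 − 1.9879·-2.5045 = +17.6386 (running +45.8890)
  i=4: 1.9879·-2.4393 − 3.4733·-3.7364 = +8.1289 (running +54.0179)
  i=5: 3.4733·3.0199 − 1.3153·-2.4393 = +13.6974 (running +67.7153)
Area = |Σ|/2 = |67.7153|/2 = 33.8576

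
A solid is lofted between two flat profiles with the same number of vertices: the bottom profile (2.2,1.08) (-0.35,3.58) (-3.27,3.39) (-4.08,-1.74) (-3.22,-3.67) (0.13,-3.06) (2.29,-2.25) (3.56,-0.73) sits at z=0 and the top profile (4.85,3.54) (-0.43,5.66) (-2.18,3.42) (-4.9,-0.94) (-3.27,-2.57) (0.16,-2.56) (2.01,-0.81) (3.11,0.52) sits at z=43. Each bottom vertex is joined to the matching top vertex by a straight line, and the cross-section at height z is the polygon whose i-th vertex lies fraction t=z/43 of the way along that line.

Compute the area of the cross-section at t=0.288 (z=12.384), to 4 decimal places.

Area at t=0.288: 40.8262

Cross-section at t=0.288: each vertex is (1-t)·p0[i] + t·p1[i].
  v1: (1-0.288)·(2.2,1.08) + 0.288·(4.85,3.54) = (2.9632,1.7885)
  v2: (1-0.288)·(-0.35,3.58) + 0.288·(-0.43,5.66) = (-0.3730,4.1790)
  v3: (1-0.288)·(-3.27,3.39) + 0.288·(-2.18,3.42) = (-2.9561,3.3986)
  v4: (1-0.288)·(-4.08,-1.74) + 0.288·(-4.9,-0.94) = (-4.3162,-1.5096)
  v5: (1-0.288)·(-3.22,-3.67) + 0.288·(-3.27,-2.57) = (-3.2344,-3.3532)
  v6: (1-0.288)·(0.13,-3.06) + 0.288·(0.16,-2.56) = (0.1386,-2.9160)
  v7: (1-0.288)·(2.29,-2.25) + 0.288·(2.01,-0.81) = (2.2094,-1.8353)
  v8: (1-0.288)·(3.56,-0.73) + 0.288·(3.11,0.52) = (3.4304,-0.3700)
Shoelace sum Σ(x_i·y_{i+1} − x_{i+1}·y_i):
  i=1: 2.9632·4.1790 − -0.3730·1.7885 = +13.0505 (running +13.0505)
  i=2: -0.3730·3.3986 − -2.9561·4.1790 = +11.0857 (running +24.1363)
  i=3: -2.9561·-1.5096 − -4.3162·3.3986 = +19.1316 (running +43.2678)
  i=4: -4.3162·-3.3532 − -3.2344·-1.5096 = +9.5903 (running +52.8581)
  i=5: -3.2344·-2.9160 − 0.1386·-3.3532 = +9.8964 (running +62.7545)
  i=6: 0.1386·-1.8353 − 2.2094·-2.9160 = +6.1881 (running +68.9426)
  i=7: 2.2094·-0.3700 − 3.4304·-1.8353 = +5.4783 (running +74.4209)
  i=8: 3.4304·1.7885 − 2.9632·-0.3700 = +7.2316 (running +81.6524)
Area = |Σ|/2 = |81.6524|/2 = 40.8262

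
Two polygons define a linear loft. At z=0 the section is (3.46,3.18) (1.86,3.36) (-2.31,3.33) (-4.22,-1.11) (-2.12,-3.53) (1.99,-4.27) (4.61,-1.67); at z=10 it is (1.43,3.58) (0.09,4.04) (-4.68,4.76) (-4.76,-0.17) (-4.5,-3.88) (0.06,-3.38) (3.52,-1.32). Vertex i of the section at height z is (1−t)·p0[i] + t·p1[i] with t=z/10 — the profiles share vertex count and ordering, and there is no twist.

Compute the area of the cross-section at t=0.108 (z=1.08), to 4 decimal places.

Cross-section at t=0.108: each vertex is (1-t)·p0[i] + t·p1[i].
  v1: (1-0.108)·(3.46,3.18) + 0.108·(1.43,3.58) = (3.2408,3.2232)
  v2: (1-0.108)·(1.86,3.36) + 0.108·(0.09,4.04) = (1.6688,3.4334)
  v3: (1-0.108)·(-2.31,3.33) + 0.108·(-4.68,4.76) = (-2.5660,3.4844)
  v4: (1-0.108)·(-4.22,-1.11) + 0.108·(-4.76,-0.17) = (-4.2783,-1.0085)
  v5: (1-0.108)·(-2.12,-3.53) + 0.108·(-4.5,-3.88) = (-2.3770,-3.5678)
  v6: (1-0.108)·(1.99,-4.27) + 0.108·(0.06,-3.38) = (1.7816,-4.1739)
  v7: (1-0.108)·(4.61,-1.67) + 0.108·(3.52,-1.32) = (4.4923,-1.6322)
Shoelace sum Σ(x_i·y_{i+1} − x_{i+1}·y_i):
  i=1: 3.2408·3.4334 − 1.6688·3.2232 = +5.7479 (running +5.7479)
  i=2: 1.6688·3.4844 − -2.5660·3.4334 = +14.6250 (running +20.3730)
  i=3: -2.5660·-1.0085 − -4.2783·3.4844 = +17.4953 (running +37.8683)
  i=4: -4.2783·-3.5678 − -2.3770·-1.0085 = +12.8670 (running +50.7353)
  i=5: -2.3770·-4.1739 − 1.7816·-3.5678 = +16.2777 (running +67.0130)
  i=6: 1.7816·-1.6322 − 4.4923·-4.1739 = +15.8424 (running +82.8554)
  i=7: 4.4923·3.2232 − 3.2408·-1.6322 = +19.7691 (running +102.6244)
Area = |Σ|/2 = |102.6244|/2 = 51.3122

Area at t=0.108: 51.3122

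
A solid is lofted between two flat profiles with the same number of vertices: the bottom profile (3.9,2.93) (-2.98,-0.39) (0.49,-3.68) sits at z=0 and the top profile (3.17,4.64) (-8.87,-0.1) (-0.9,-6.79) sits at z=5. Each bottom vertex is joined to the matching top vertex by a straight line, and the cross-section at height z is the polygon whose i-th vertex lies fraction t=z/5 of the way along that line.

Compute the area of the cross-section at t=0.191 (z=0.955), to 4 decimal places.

Area at t=0.191: 23.2669

Cross-section at t=0.191: each vertex is (1-t)·p0[i] + t·p1[i].
  v1: (1-0.191)·(3.9,2.93) + 0.191·(3.17,4.64) = (3.7606,3.2566)
  v2: (1-0.191)·(-2.98,-0.39) + 0.191·(-8.87,-0.1) = (-4.1050,-0.3346)
  v3: (1-0.191)·(0.49,-3.68) + 0.191·(-0.9,-6.79) = (0.2245,-4.2740)
Shoelace sum Σ(x_i·y_{i+1} − x_{i+1}·y_i):
  i=1: 3.7606·-0.3346 − -4.1050·3.2566 = +12.1100 (running +12.1100)
  i=2: -4.1050·-4.2740 − 0.2245·-0.3346 = +17.6199 (running +29.7299)
  i=3: 0.2245·3.2566 − 3.7606·-4.2740 = +16.8039 (running +46.5338)
Area = |Σ|/2 = |46.5338|/2 = 23.2669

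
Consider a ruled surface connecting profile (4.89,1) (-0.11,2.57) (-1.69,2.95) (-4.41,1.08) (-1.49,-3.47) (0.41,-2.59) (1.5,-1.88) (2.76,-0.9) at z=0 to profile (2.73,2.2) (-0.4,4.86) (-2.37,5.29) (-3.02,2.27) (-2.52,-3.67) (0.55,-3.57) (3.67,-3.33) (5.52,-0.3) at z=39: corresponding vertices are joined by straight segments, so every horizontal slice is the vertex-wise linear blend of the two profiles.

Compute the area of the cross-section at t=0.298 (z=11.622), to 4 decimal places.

Area at t=0.298: 37.3167

Cross-section at t=0.298: each vertex is (1-t)·p0[i] + t·p1[i].
  v1: (1-0.298)·(4.89,1) + 0.298·(2.73,2.2) = (4.2463,1.3576)
  v2: (1-0.298)·(-0.11,2.57) + 0.298·(-0.4,4.86) = (-0.1964,3.2524)
  v3: (1-0.298)·(-1.69,2.95) + 0.298·(-2.37,5.29) = (-1.8926,3.6473)
  v4: (1-0.298)·(-4.41,1.08) + 0.298·(-3.02,2.27) = (-3.9958,1.4346)
  v5: (1-0.298)·(-1.49,-3.47) + 0.298·(-2.52,-3.67) = (-1.7969,-3.5296)
  v6: (1-0.298)·(0.41,-2.59) + 0.298·(0.55,-3.57) = (0.4517,-2.8820)
  v7: (1-0.298)·(1.5,-1.88) + 0.298·(3.67,-3.33) = (2.1467,-2.3121)
  v8: (1-0.298)·(2.76,-0.9) + 0.298·(5.52,-0.3) = (3.5825,-0.7212)
Shoelace sum Σ(x_i·y_{i+1} − x_{i+1}·y_i):
  i=1: 4.2463·3.2524 − -0.1964·1.3576 = +14.0775 (running +14.0775)
  i=2: -0.1964·3.6473 − -1.8926·3.2524 = +5.4393 (running +19.5167)
  i=3: -1.8926·1.4346 − -3.9958·3.6473 = +11.8587 (running +31.3754)
  i=4: -3.9958·-3.5296 − -1.7969·1.4346 = +16.6814 (running +48.0568)
  i=5: -1.7969·-2.8820 − 0.4517·-3.5296 = +6.7732 (running +54.8301)
  i=6: 0.4517·-2.3121 − 2.1467·-2.8820 = +5.1423 (running +59.9724)
  i=7: 2.1467·-0.7212 − 3.5825·-2.3121 = +6.7349 (running +66.7073)
  i=8: 3.5825·1.3576 − 4.2463·-0.7212 = +7.9260 (running +74.6333)
Area = |Σ|/2 = |74.6333|/2 = 37.3167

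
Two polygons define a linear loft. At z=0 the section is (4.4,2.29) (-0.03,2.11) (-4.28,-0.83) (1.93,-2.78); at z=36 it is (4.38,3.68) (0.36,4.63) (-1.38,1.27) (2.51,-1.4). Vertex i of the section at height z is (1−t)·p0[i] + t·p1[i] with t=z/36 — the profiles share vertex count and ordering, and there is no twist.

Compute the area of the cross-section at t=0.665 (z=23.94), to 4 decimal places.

Area at t=0.665: 21.7912

Cross-section at t=0.665: each vertex is (1-t)·p0[i] + t·p1[i].
  v1: (1-0.665)·(4.4,2.29) + 0.665·(4.38,3.68) = (4.3867,3.2144)
  v2: (1-0.665)·(-0.03,2.11) + 0.665·(0.36,4.63) = (0.2293,3.7858)
  v3: (1-0.665)·(-4.28,-0.83) + 0.665·(-1.38,1.27) = (-2.3515,0.5665)
  v4: (1-0.665)·(1.93,-2.78) + 0.665·(2.51,-1.4) = (2.3157,-1.8623)
Shoelace sum Σ(x_i·y_{i+1} − x_{i+1}·y_i):
  i=1: 4.3867·3.7858 − 0.2293·3.2144 = +15.8700 (running +15.8700)
  i=2: 0.2293·0.5665 − -2.3515·3.7858 = +9.0322 (running +24.9022)
  i=3: -2.3515·-1.8623 − 2.3157·0.5665 = +3.0674 (running +27.9695)
  i=4: 2.3157·3.2144 − 4.3867·-1.8623 = +15.6128 (running +43.5824)
Area = |Σ|/2 = |43.5824|/2 = 21.7912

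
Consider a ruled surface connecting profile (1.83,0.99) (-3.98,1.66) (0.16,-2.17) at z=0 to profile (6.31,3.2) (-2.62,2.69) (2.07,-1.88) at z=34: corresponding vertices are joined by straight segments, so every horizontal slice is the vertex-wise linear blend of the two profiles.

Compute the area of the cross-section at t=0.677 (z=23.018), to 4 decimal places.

Cross-section at t=0.677: each vertex is (1-t)·p0[i] + t·p1[i].
  v1: (1-0.677)·(1.83,0.99) + 0.677·(6.31,3.2) = (4.8630,2.4862)
  v2: (1-0.677)·(-3.98,1.66) + 0.677·(-2.62,2.69) = (-3.0593,2.3573)
  v3: (1-0.677)·(0.16,-2.17) + 0.677·(2.07,-1.88) = (1.4531,-1.9737)
Shoelace sum Σ(x_i·y_{i+1} − x_{i+1}·y_i):
  i=1: 4.8630·2.3573 − -3.0593·2.4862 = +19.0694 (running +19.0694)
  i=2: -3.0593·-1.9737 − 1.4531·2.3573 = +2.6127 (running +21.6821)
  i=3: 1.4531·2.4862 − 4.8630·-1.9737 = +13.2105 (running +34.8925)
Area = |Σ|/2 = |34.8925|/2 = 17.4463

Area at t=0.677: 17.4463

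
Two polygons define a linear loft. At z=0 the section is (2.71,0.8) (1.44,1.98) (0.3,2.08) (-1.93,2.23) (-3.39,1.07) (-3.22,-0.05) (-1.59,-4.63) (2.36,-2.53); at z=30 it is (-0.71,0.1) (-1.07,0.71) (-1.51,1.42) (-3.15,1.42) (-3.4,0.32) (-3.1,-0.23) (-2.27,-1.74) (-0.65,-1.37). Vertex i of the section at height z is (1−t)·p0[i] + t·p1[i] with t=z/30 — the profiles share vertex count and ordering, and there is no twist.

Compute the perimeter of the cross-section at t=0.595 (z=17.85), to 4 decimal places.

Cross-section at t=0.595: each vertex is (1-t)·p0[i] + t·p1[i].
  v1: (1-0.595)·(2.71,0.8) + 0.595·(-0.71,0.1) = (0.6751,0.3835)
  v2: (1-0.595)·(1.44,1.98) + 0.595·(-1.07,0.71) = (-0.0534,1.2244)
  v3: (1-0.595)·(0.3,2.08) + 0.595·(-1.51,1.42) = (-0.7770,1.6873)
  v4: (1-0.595)·(-1.93,2.23) + 0.595·(-3.15,1.42) = (-2.6559,1.7480)
  v5: (1-0.595)·(-3.39,1.07) + 0.595·(-3.4,0.32) = (-3.3960,0.6238)
  v6: (1-0.595)·(-3.22,-0.05) + 0.595·(-3.1,-0.23) = (-3.1486,-0.1571)
  v7: (1-0.595)·(-1.59,-4.63) + 0.595·(-2.27,-1.74) = (-1.9946,-2.9104)
  v8: (1-0.595)·(2.36,-2.53) + 0.595·(-0.65,-1.37) = (0.5691,-1.8398)
Perimeter = Σ |v_{i+1} − v_i|:
  edge 1→2: √(-0.7286² + 0.8408²) = 1.1126 (running 1.1126)
  edge 2→3: √(-0.7235² + 0.4629²) = 0.8589 (running 1.9715)
  edge 3→4: √(-1.8789² + 0.0607²) = 1.8799 (running 3.8514)
  edge 4→5: √(-0.7401² + -1.1243²) = 1.3460 (running 5.1974)
  edge 5→6: √(0.2473² + -0.7809²) = 0.8191 (running 6.0165)
  edge 6→7: √(1.1540² + -2.7534²) = 2.9854 (running 9.0019)
  edge 7→8: √(2.5636² + 1.0706²) = 2.7782 (running 11.7802)
  edge 8→1: √(0.1060² + 2.2233²) = 2.2258 (running 14.0060)
Perimeter = 14.0060

Perimeter at t=0.595: 14.0060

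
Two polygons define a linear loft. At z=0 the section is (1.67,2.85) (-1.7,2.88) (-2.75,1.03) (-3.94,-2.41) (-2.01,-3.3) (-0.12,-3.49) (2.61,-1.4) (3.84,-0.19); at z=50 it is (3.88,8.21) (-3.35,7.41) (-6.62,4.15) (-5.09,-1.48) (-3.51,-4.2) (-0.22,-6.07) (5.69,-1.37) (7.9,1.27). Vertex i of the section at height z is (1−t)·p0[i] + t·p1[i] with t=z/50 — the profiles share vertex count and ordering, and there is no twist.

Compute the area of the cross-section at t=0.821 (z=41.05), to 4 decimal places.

Area at t=0.821: 112.4900

Cross-section at t=0.821: each vertex is (1-t)·p0[i] + t·p1[i].
  v1: (1-0.821)·(1.67,2.85) + 0.821·(3.88,8.21) = (3.4844,7.2506)
  v2: (1-0.821)·(-1.7,2.88) + 0.821·(-3.35,7.41) = (-3.0547,6.5991)
  v3: (1-0.821)·(-2.75,1.03) + 0.821·(-6.62,4.15) = (-5.9273,3.5915)
  v4: (1-0.821)·(-3.94,-2.41) + 0.821·(-5.09,-1.48) = (-4.8841,-1.6465)
  v5: (1-0.821)·(-2.01,-3.3) + 0.821·(-3.51,-4.2) = (-3.2415,-4.0389)
  v6: (1-0.821)·(-0.12,-3.49) + 0.821·(-0.22,-6.07) = (-0.2021,-5.6082)
  v7: (1-0.821)·(2.61,-1.4) + 0.821·(5.69,-1.37) = (5.1387,-1.3754)
  v8: (1-0.821)·(3.84,-0.19) + 0.821·(7.9,1.27) = (7.1733,1.0087)
Shoelace sum Σ(x_i·y_{i+1} − x_{i+1}·y_i):
  i=1: 3.4844·6.5991 − -3.0547·7.2506 = +45.1420 (running +45.1420)
  i=2: -3.0547·3.5915 − -5.9273·6.5991 = +28.1440 (running +73.2860)
  i=3: -5.9273·-1.6465 − -4.8841·3.5915 = +27.3006 (running +100.5866)
  i=4: -4.8841·-4.0389 − -3.2415·-1.6465 = +14.3896 (running +114.9761)
  i=5: -3.2415·-5.6082 − -0.2021·-4.0389 = +17.3627 (running +132.3388)
  i=6: -0.2021·-1.3754 − 5.1387·-5.6082 = +29.0966 (running +161.4354)
  i=7: 5.1387·1.0087 − 7.1733·-1.3754 = +15.0491 (running +176.4845)
  i=8: 7.1733·7.2506 − 3.4844·1.0087 = +48.4956 (running +224.9800)
Area = |Σ|/2 = |224.9800|/2 = 112.4900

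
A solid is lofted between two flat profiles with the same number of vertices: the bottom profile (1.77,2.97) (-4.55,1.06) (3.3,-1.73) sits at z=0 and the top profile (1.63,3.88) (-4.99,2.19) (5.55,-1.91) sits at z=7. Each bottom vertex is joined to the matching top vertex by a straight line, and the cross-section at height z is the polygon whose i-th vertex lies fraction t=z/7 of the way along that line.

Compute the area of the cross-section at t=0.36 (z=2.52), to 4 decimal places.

Cross-section at t=0.36: each vertex is (1-t)·p0[i] + t·p1[i].
  v1: (1-0.36)·(1.77,2.97) + 0.36·(1.63,3.88) = (1.7196,3.2976)
  v2: (1-0.36)·(-4.55,1.06) + 0.36·(-4.99,2.19) = (-4.7084,1.4668)
  v3: (1-0.36)·(3.3,-1.73) + 0.36·(5.55,-1.91) = (4.1100,-1.7948)
Shoelace sum Σ(x_i·y_{i+1} − x_{i+1}·y_i):
  i=1: 1.7196·1.4668 − -4.7084·3.2976 = +18.0487 (running +18.0487)
  i=2: -4.7084·-1.7948 − 4.1100·1.4668 = +2.4221 (running +20.4708)
  i=3: 4.1100·3.2976 − 1.7196·-1.7948 = +16.6395 (running +37.1103)
Area = |Σ|/2 = |37.1103|/2 = 18.5551

Area at t=0.36: 18.5551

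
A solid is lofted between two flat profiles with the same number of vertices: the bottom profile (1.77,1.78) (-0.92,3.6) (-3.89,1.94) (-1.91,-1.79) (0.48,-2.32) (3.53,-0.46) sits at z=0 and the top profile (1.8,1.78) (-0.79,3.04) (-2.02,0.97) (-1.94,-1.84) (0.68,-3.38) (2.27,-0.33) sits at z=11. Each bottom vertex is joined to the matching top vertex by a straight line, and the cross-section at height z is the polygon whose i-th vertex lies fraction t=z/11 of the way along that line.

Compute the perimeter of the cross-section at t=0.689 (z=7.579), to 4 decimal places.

Perimeter at t=0.689: 17.3032

Cross-section at t=0.689: each vertex is (1-t)·p0[i] + t·p1[i].
  v1: (1-0.689)·(1.77,1.78) + 0.689·(1.8,1.78) = (1.7907,1.7800)
  v2: (1-0.689)·(-0.92,3.6) + 0.689·(-0.79,3.04) = (-0.8304,3.2142)
  v3: (1-0.689)·(-3.89,1.94) + 0.689·(-2.02,0.97) = (-2.6016,1.2717)
  v4: (1-0.689)·(-1.91,-1.79) + 0.689·(-1.94,-1.84) = (-1.9307,-1.8245)
  v5: (1-0.689)·(0.48,-2.32) + 0.689·(0.68,-3.38) = (0.6178,-3.0503)
  v6: (1-0.689)·(3.53,-0.46) + 0.689·(2.27,-0.33) = (2.6619,-0.3704)
Perimeter = Σ |v_{i+1} − v_i|:
  edge 1→2: √(-2.6211² + 1.4342²) = 2.9878 (running 2.9878)
  edge 2→3: √(-1.7711² + -1.9425²) = 2.6287 (running 5.6165)
  edge 3→4: √(0.6709² + -3.0961²) = 3.1680 (running 8.7845)
  edge 4→5: √(2.5485² + -1.2259²) = 2.8280 (running 11.6125)
  edge 5→6: √(2.0441² + 2.6799²) = 3.3705 (running 14.9830)
  edge 6→1: √(-0.8712² + 2.1504²) = 2.3202 (running 17.3032)
Perimeter = 17.3032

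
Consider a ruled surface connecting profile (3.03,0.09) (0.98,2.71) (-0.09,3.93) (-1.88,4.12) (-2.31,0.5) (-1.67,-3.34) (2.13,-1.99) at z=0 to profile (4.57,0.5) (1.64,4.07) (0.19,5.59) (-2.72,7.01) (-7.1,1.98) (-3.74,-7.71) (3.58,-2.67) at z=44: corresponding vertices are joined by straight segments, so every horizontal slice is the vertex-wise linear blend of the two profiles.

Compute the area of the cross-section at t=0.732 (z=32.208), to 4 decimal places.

Area at t=0.732: 75.6305

Cross-section at t=0.732: each vertex is (1-t)·p0[i] + t·p1[i].
  v1: (1-0.732)·(3.03,0.09) + 0.732·(4.57,0.5) = (4.1573,0.3901)
  v2: (1-0.732)·(0.98,2.71) + 0.732·(1.64,4.07) = (1.4631,3.7055)
  v3: (1-0.732)·(-0.09,3.93) + 0.732·(0.19,5.59) = (0.1150,5.1451)
  v4: (1-0.732)·(-1.88,4.12) + 0.732·(-2.72,7.01) = (-2.4949,6.2355)
  v5: (1-0.732)·(-2.31,0.5) + 0.732·(-7.1,1.98) = (-5.8163,1.5834)
  v6: (1-0.732)·(-1.67,-3.34) + 0.732·(-3.74,-7.71) = (-3.1852,-6.5388)
  v7: (1-0.732)·(2.13,-1.99) + 0.732·(3.58,-2.67) = (3.1914,-2.4878)
Shoelace sum Σ(x_i·y_{i+1} − x_{i+1}·y_i):
  i=1: 4.1573·3.7055 − 1.4631·0.3901 = +14.8341 (running +14.8341)
  i=2: 1.4631·5.1451 − 0.1150·3.7055 = +7.1019 (running +21.9360)
  i=3: 0.1150·6.2355 − -2.4949·5.1451 = +13.5533 (running +35.4893)
  i=4: -2.4949·1.5834 − -5.8163·6.2355 = +32.3170 (running +67.8063)
  i=5: -5.8163·-6.5388 − -3.1852·1.5834 = +43.0751 (running +110.8814)
  i=6: -3.1852·-2.4878 − 3.1914·-6.5388 = +28.7922 (running +139.6736)
  i=7: 3.1914·0.3901 − 4.1573·-2.4878 = +11.5873 (running +151.2609)
Area = |Σ|/2 = |151.2609|/2 = 75.6305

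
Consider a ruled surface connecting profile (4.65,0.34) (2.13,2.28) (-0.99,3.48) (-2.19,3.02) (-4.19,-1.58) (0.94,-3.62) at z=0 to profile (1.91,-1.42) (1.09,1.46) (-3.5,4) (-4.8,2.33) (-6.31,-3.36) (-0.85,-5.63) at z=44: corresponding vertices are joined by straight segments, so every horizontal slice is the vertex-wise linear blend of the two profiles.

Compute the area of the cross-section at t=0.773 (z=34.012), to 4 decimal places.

Area at t=0.773: 46.9342

Cross-section at t=0.773: each vertex is (1-t)·p0[i] + t·p1[i].
  v1: (1-0.773)·(4.65,0.34) + 0.773·(1.91,-1.42) = (2.5320,-1.0205)
  v2: (1-0.773)·(2.13,2.28) + 0.773·(1.09,1.46) = (1.3261,1.6461)
  v3: (1-0.773)·(-0.99,3.48) + 0.773·(-3.5,4) = (-2.9302,3.8820)
  v4: (1-0.773)·(-2.19,3.02) + 0.773·(-4.8,2.33) = (-4.2075,2.4866)
  v5: (1-0.773)·(-4.19,-1.58) + 0.773·(-6.31,-3.36) = (-5.8288,-2.9559)
  v6: (1-0.773)·(0.94,-3.62) + 0.773·(-0.85,-5.63) = (-0.4437,-5.1737)
Shoelace sum Σ(x_i·y_{i+1} − x_{i+1}·y_i):
  i=1: 2.5320·1.6461 − 1.3261·-1.0205 = +5.5212 (running +5.5212)
  i=2: 1.3261·3.8820 − -2.9302·1.6461 = +9.9714 (running +15.4926)
  i=3: -2.9302·2.4866 − -4.2075·3.8820 = +9.0471 (running +24.5397)
  i=4: -4.2075·-2.9559 − -5.8288·2.4866 = +26.9312 (running +51.4708)
  i=5: -5.8288·-5.1737 − -0.4437·-2.9559 = +28.8450 (running +80.3158)
  i=6: -0.4437·-1.0205 − 2.5320·-5.1737 = +13.5525 (running +93.8683)
Area = |Σ|/2 = |93.8683|/2 = 46.9342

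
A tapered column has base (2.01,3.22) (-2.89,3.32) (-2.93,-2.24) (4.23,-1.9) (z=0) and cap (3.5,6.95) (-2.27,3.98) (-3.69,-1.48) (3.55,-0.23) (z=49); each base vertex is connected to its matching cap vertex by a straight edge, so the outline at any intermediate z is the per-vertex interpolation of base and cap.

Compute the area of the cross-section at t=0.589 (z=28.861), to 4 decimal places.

Cross-section at t=0.589: each vertex is (1-t)·p0[i] + t·p1[i].
  v1: (1-0.589)·(2.01,3.22) + 0.589·(3.5,6.95) = (2.8876,5.4170)
  v2: (1-0.589)·(-2.89,3.32) + 0.589·(-2.27,3.98) = (-2.5248,3.7087)
  v3: (1-0.589)·(-2.93,-2.24) + 0.589·(-3.69,-1.48) = (-3.3776,-1.7924)
  v4: (1-0.589)·(4.23,-1.9) + 0.589·(3.55,-0.23) = (3.8295,-0.9164)
Shoelace sum Σ(x_i·y_{i+1} − x_{i+1}·y_i):
  i=1: 2.8876·3.7087 − -2.5248·5.4170 = +24.3863 (running +24.3863)
  i=2: -2.5248·-1.7924 − -3.3776·3.7087 = +17.0522 (running +41.4384)
  i=3: -3.3776·-0.9164 − 3.8295·-1.7924 = +9.9590 (running +51.3974)
  i=4: 3.8295·5.4170 − 2.8876·-0.9164 = +23.3903 (running +74.7877)
Area = |Σ|/2 = |74.7877|/2 = 37.3939

Area at t=0.589: 37.3939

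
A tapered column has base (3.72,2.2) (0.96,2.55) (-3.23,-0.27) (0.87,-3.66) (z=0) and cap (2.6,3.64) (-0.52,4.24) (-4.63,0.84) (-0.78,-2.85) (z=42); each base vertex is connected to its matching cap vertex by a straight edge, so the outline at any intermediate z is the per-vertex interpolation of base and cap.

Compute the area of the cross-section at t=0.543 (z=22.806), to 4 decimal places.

Area at t=0.543: 23.5072

Cross-section at t=0.543: each vertex is (1-t)·p0[i] + t·p1[i].
  v1: (1-0.543)·(3.72,2.2) + 0.543·(2.6,3.64) = (3.1118,2.9819)
  v2: (1-0.543)·(0.96,2.55) + 0.543·(-0.52,4.24) = (0.1564,3.4677)
  v3: (1-0.543)·(-3.23,-0.27) + 0.543·(-4.63,0.84) = (-3.9902,0.3327)
  v4: (1-0.543)·(0.87,-3.66) + 0.543·(-0.78,-2.85) = (-0.0260,-3.2202)
Shoelace sum Σ(x_i·y_{i+1} − x_{i+1}·y_i):
  i=1: 3.1118·3.4677 − 0.1564·2.9819 = +10.3246 (running +10.3246)
  i=2: 0.1564·0.3327 − -3.9902·3.4677 = +13.8887 (running +24.2133)
  i=3: -3.9902·-3.2202 − -0.0260·0.3327 = +12.8578 (running +37.0711)
  i=4: -0.0260·2.9819 − 3.1118·-3.2202 = +9.9433 (running +47.0143)
Area = |Σ|/2 = |47.0143|/2 = 23.5072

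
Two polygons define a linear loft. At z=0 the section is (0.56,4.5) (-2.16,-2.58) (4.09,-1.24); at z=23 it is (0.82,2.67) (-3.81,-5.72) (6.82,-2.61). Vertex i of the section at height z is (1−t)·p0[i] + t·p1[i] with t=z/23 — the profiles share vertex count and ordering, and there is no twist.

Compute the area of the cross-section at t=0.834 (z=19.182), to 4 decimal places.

Area at t=0.834: 34.3930

Cross-section at t=0.834: each vertex is (1-t)·p0[i] + t·p1[i].
  v1: (1-0.834)·(0.56,4.5) + 0.834·(0.82,2.67) = (0.7768,2.9738)
  v2: (1-0.834)·(-2.16,-2.58) + 0.834·(-3.81,-5.72) = (-3.5361,-5.1988)
  v3: (1-0.834)·(4.09,-1.24) + 0.834·(6.82,-2.61) = (6.3668,-2.3826)
Shoelace sum Σ(x_i·y_{i+1} − x_{i+1}·y_i):
  i=1: 0.7768·-5.1988 − -3.5361·2.9738 = +6.4770 (running +6.4770)
  i=2: -3.5361·-2.3826 − 6.3668·-5.1988 = +41.5246 (running +48.0016)
  i=3: 6.3668·2.9738 − 0.7768·-2.3826 = +20.7844 (running +68.7860)
Area = |Σ|/2 = |68.7860|/2 = 34.3930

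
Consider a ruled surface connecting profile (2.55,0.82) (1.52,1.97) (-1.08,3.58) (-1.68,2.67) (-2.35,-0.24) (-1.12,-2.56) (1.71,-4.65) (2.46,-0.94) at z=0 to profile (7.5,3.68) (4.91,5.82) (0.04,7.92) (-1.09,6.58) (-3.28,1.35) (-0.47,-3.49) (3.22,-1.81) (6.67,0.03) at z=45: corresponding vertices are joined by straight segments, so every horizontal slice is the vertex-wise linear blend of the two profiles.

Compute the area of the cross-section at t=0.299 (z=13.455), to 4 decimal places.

Cross-section at t=0.299: each vertex is (1-t)·p0[i] + t·p1[i].
  v1: (1-0.299)·(2.55,0.82) + 0.299·(7.5,3.68) = (4.0300,1.6751)
  v2: (1-0.299)·(1.52,1.97) + 0.299·(4.91,5.82) = (2.5336,3.1212)
  v3: (1-0.299)·(-1.08,3.58) + 0.299·(0.04,7.92) = (-0.7451,4.8777)
  v4: (1-0.299)·(-1.68,2.67) + 0.299·(-1.09,6.58) = (-1.5036,3.8391)
  v5: (1-0.299)·(-2.35,-0.24) + 0.299·(-3.28,1.35) = (-2.6281,0.2354)
  v6: (1-0.299)·(-1.12,-2.56) + 0.299·(-0.47,-3.49) = (-0.9257,-2.8381)
  v7: (1-0.299)·(1.71,-4.65) + 0.299·(3.22,-1.81) = (2.1615,-3.8008)
  v8: (1-0.299)·(2.46,-0.94) + 0.299·(6.67,0.03) = (3.7188,-0.6500)
Shoelace sum Σ(x_i·y_{i+1} − x_{i+1}·y_i):
  i=1: 4.0300·3.1212 − 2.5336·1.6751 = +8.3342 (running +8.3342)
  i=2: 2.5336·4.8777 − -0.7451·3.1212 = +14.6837 (running +23.0180)
  i=3: -0.7451·3.8391 − -1.5036·4.8777 = +4.4734 (running +27.4914)
  i=4: -1.5036·0.2354 − -2.6281·3.8391 = +9.7354 (running +37.2268)
  i=5: -2.6281·-2.8381 − -0.9257·0.2354 = +7.6766 (running +44.9034)
  i=6: -0.9257·-3.8008 − 2.1615·-2.8381 = +9.6527 (running +54.5561)
  i=7: 2.1615·-0.6500 − 3.7188·-3.8008 = +12.7296 (running +67.2857)
  i=8: 3.7188·1.6751 − 4.0300·-0.6500 = +8.8489 (running +76.1346)
Area = |Σ|/2 = |76.1346|/2 = 38.0673

Area at t=0.299: 38.0673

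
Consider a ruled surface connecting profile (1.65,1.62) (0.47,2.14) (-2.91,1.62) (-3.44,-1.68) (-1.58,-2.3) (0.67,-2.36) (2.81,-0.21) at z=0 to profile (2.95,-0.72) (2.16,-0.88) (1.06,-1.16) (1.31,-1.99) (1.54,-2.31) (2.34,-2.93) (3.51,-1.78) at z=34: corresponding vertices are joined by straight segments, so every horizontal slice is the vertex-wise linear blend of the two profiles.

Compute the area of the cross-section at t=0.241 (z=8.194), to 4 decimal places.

Area at t=0.241: 15.2616

Cross-section at t=0.241: each vertex is (1-t)·p0[i] + t·p1[i].
  v1: (1-0.241)·(1.65,1.62) + 0.241·(2.95,-0.72) = (1.9633,1.0561)
  v2: (1-0.241)·(0.47,2.14) + 0.241·(2.16,-0.88) = (0.8773,1.4122)
  v3: (1-0.241)·(-2.91,1.62) + 0.241·(1.06,-1.16) = (-1.9532,0.9500)
  v4: (1-0.241)·(-3.44,-1.68) + 0.241·(1.31,-1.99) = (-2.2952,-1.7547)
  v5: (1-0.241)·(-1.58,-2.3) + 0.241·(1.54,-2.31) = (-0.8281,-2.3024)
  v6: (1-0.241)·(0.67,-2.36) + 0.241·(2.34,-2.93) = (1.0725,-2.4974)
  v7: (1-0.241)·(2.81,-0.21) + 0.241·(3.51,-1.78) = (2.9787,-0.5884)
Shoelace sum Σ(x_i·y_{i+1} − x_{i+1}·y_i):
  i=1: 1.9633·1.4122 − 0.8773·1.0561 = +1.8461 (running +1.8461)
  i=2: 0.8773·0.9500 − -1.9532·1.4122 = +3.5918 (running +5.4378)
  i=3: -1.9532·-1.7547 − -2.2952·0.9500 = +5.6079 (running +11.0457)
  i=4: -2.2952·-2.3024 − -0.8281·-1.7547 = +3.8316 (running +14.8773)
  i=5: -0.8281·-2.4974 − 1.0725·-2.3024 = +4.5373 (running +19.4146)
  i=6: 1.0725·-0.5884 − 2.9787·-2.4974 = +6.8079 (running +26.2225)
  i=7: 2.9787·1.0561 − 1.9633·-0.5884 = +4.3008 (running +30.5233)
Area = |Σ|/2 = |30.5233|/2 = 15.2616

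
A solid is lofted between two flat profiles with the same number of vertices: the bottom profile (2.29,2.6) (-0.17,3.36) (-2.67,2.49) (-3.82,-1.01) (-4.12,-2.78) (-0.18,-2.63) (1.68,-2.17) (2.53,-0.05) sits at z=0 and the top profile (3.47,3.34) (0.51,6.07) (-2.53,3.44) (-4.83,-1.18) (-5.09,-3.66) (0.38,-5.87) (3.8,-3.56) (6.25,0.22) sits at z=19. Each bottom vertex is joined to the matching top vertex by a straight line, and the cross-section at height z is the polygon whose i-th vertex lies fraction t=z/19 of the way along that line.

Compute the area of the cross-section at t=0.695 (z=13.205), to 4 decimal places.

Cross-section at t=0.695: each vertex is (1-t)·p0[i] + t·p1[i].
  v1: (1-0.695)·(2.29,2.6) + 0.695·(3.47,3.34) = (3.1101,3.1143)
  v2: (1-0.695)·(-0.17,3.36) + 0.695·(0.51,6.07) = (0.3026,5.2435)
  v3: (1-0.695)·(-2.67,2.49) + 0.695·(-2.53,3.44) = (-2.5727,3.1502)
  v4: (1-0.695)·(-3.82,-1.01) + 0.695·(-4.83,-1.18) = (-4.5220,-1.1281)
  v5: (1-0.695)·(-4.12,-2.78) + 0.695·(-5.09,-3.66) = (-4.7942,-3.3916)
  v6: (1-0.695)·(-0.18,-2.63) + 0.695·(0.38,-5.87) = (0.2092,-4.8818)
  v7: (1-0.695)·(1.68,-2.17) + 0.695·(3.8,-3.56) = (3.1534,-3.1361)
  v8: (1-0.695)·(2.53,-0.05) + 0.695·(6.25,0.22) = (5.1154,0.1376)
Shoelace sum Σ(x_i·y_{i+1} − x_{i+1}·y_i):
  i=1: 3.1101·5.2435 − 0.3026·3.1143 = +15.3653 (running +15.3653)
  i=2: 0.3026·3.1502 − -2.5727·5.2435 = +14.4431 (running +29.8084)
  i=3: -2.5727·-1.1281 − -4.5220·3.1502 = +17.1477 (running +46.9560)
  i=4: -4.5220·-3.3916 − -4.7942·-1.1281 = +9.9281 (running +56.8841)
  i=5: -4.7942·-4.8818 − 0.2092·-3.3916 = +24.1136 (running +80.9978)
  i=6: 0.2092·-3.1361 − 3.1534·-4.8818 = +14.7382 (running +95.7360)
  i=7: 3.1534·0.1376 − 5.1154·-3.1361 = +16.4762 (running +112.2122)
  i=8: 5.1154·3.1143 − 3.1101·0.1376 = +15.5028 (running +127.7150)
Area = |Σ|/2 = |127.7150|/2 = 63.8575

Area at t=0.695: 63.8575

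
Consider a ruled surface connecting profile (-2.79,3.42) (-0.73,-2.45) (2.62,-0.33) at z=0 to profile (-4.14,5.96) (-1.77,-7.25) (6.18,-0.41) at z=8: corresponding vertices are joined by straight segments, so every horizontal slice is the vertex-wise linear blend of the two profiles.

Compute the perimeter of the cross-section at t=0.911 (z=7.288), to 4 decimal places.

Perimeter at t=0.911: 34.3100

Cross-section at t=0.911: each vertex is (1-t)·p0[i] + t·p1[i].
  v1: (1-0.911)·(-2.79,3.42) + 0.911·(-4.14,5.96) = (-4.0198,5.7339)
  v2: (1-0.911)·(-0.73,-2.45) + 0.911·(-1.77,-7.25) = (-1.6774,-6.8228)
  v3: (1-0.911)·(2.62,-0.33) + 0.911·(6.18,-0.41) = (5.8632,-0.4029)
Perimeter = Σ |v_{i+1} − v_i|:
  edge 1→2: √(2.3424² + -12.5567²) = 12.7734 (running 12.7734)
  edge 2→3: √(7.5406² + 6.4199²) = 9.9033 (running 22.6767)
  edge 3→1: √(-9.8830² + 6.1368²) = 11.6333 (running 34.3100)
Perimeter = 34.3100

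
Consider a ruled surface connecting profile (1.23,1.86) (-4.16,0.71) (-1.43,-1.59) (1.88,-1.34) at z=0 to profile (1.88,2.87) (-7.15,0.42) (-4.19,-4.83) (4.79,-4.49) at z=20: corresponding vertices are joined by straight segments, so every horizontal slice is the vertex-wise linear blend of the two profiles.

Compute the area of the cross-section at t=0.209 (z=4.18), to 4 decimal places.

Cross-section at t=0.209: each vertex is (1-t)·p0[i] + t·p1[i].
  v1: (1-0.209)·(1.23,1.86) + 0.209·(1.88,2.87) = (1.3659,2.0711)
  v2: (1-0.209)·(-4.16,0.71) + 0.209·(-7.15,0.42) = (-4.7849,0.6494)
  v3: (1-0.209)·(-1.43,-1.59) + 0.209·(-4.19,-4.83) = (-2.0068,-2.2672)
  v4: (1-0.209)·(1.88,-1.34) + 0.209·(4.79,-4.49) = (2.4882,-1.9984)
Shoelace sum Σ(x_i·y_{i+1} − x_{i+1}·y_i):
  i=1: 1.3659·0.6494 − -4.7849·2.0711 = +10.7969 (running +10.7969)
  i=2: -4.7849·-2.2672 − -2.0068·0.6494 = +12.1514 (running +22.9483)
  i=3: -2.0068·-1.9984 − 2.4882·-2.2672 = +9.6515 (running +32.5998)
  i=4: 2.4882·2.0711 − 1.3659·-1.9984 = +7.8827 (running +40.4825)
Area = |Σ|/2 = |40.4825|/2 = 20.2413

Area at t=0.209: 20.2413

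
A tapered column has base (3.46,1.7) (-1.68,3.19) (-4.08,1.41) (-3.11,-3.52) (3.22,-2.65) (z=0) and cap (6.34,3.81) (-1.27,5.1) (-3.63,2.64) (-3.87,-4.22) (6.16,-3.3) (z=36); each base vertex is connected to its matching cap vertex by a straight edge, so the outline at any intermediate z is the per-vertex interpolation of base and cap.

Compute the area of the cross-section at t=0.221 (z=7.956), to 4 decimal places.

Area at t=0.221: 46.6451

Cross-section at t=0.221: each vertex is (1-t)·p0[i] + t·p1[i].
  v1: (1-0.221)·(3.46,1.7) + 0.221·(6.34,3.81) = (4.0965,2.1663)
  v2: (1-0.221)·(-1.68,3.19) + 0.221·(-1.27,5.1) = (-1.5894,3.6121)
  v3: (1-0.221)·(-4.08,1.41) + 0.221·(-3.63,2.64) = (-3.9806,1.6818)
  v4: (1-0.221)·(-3.11,-3.52) + 0.221·(-3.87,-4.22) = (-3.2780,-3.6747)
  v5: (1-0.221)·(3.22,-2.65) + 0.221·(6.16,-3.3) = (3.8697,-2.7936)
Shoelace sum Σ(x_i·y_{i+1} − x_{i+1}·y_i):
  i=1: 4.0965·3.6121 − -1.5894·2.1663 = +18.2400 (running +18.2400)
  i=2: -1.5894·1.6818 − -3.9806·3.6121 = +11.7051 (running +29.9451)
  i=3: -3.9806·-3.6747 − -3.2780·1.6818 = +20.1403 (running +50.0854)
  i=4: -3.2780·-2.7936 − 3.8697·-3.6747 = +23.3776 (running +73.4631)
  i=5: 3.8697·2.1663 − 4.0965·-2.7936 = +19.8272 (running +93.2902)
Area = |Σ|/2 = |93.2902|/2 = 46.6451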